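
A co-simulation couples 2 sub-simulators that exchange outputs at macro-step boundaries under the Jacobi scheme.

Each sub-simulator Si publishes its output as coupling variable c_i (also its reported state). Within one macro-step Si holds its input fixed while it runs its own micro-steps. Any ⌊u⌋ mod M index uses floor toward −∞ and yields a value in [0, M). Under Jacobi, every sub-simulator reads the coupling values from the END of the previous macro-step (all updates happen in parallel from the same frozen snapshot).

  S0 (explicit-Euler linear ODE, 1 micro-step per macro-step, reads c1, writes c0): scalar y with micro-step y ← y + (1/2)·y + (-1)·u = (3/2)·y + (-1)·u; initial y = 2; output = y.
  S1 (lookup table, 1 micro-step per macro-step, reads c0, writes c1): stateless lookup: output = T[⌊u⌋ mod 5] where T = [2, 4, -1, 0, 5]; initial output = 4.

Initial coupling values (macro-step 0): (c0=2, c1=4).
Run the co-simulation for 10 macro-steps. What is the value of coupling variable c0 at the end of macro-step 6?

macro 1: S0 reads c1=4 → after 1×micro: -1; S1 reads c0=2 → after 1×micro: -1 ⇒ (c0=-1, c1=-1)
macro 2: S0 reads c1=-1 → after 1×micro: -1/2; S1 reads c0=-1 → after 1×micro: 5 ⇒ (c0=-1/2, c1=5)
macro 3: S0 reads c1=5 → after 1×micro: -23/4; S1 reads c0=-1/2 → after 1×micro: 5 ⇒ (c0=-23/4, c1=5)
macro 4: S0 reads c1=5 → after 1×micro: -109/8; S1 reads c0=-23/4 → after 1×micro: 5 ⇒ (c0=-109/8, c1=5)
macro 5: S0 reads c1=5 → after 1×micro: -407/16; S1 reads c0=-109/8 → after 1×micro: 4 ⇒ (c0=-407/16, c1=4)
macro 6: S0 reads c1=4 → after 1×micro: -1349/32; S1 reads c0=-407/16 → after 1×micro: 5 ⇒ (c0=-1349/32, c1=5)
macro 7: S0 reads c1=5 → after 1×micro: -4367/64; S1 reads c0=-1349/32 → after 1×micro: -1 ⇒ (c0=-4367/64, c1=-1)
macro 8: S0 reads c1=-1 → after 1×micro: -12973/128; S1 reads c0=-4367/64 → after 1×micro: 4 ⇒ (c0=-12973/128, c1=4)
macro 9: S0 reads c1=4 → after 1×micro: -39943/256; S1 reads c0=-12973/128 → after 1×micro: 0 ⇒ (c0=-39943/256, c1=0)
macro 10: S0 reads c1=0 → after 1×micro: -119829/512; S1 reads c0=-39943/256 → after 1×micro: 0 ⇒ (c0=-119829/512, c1=0)

c0 at macro-step 6 = -1349/32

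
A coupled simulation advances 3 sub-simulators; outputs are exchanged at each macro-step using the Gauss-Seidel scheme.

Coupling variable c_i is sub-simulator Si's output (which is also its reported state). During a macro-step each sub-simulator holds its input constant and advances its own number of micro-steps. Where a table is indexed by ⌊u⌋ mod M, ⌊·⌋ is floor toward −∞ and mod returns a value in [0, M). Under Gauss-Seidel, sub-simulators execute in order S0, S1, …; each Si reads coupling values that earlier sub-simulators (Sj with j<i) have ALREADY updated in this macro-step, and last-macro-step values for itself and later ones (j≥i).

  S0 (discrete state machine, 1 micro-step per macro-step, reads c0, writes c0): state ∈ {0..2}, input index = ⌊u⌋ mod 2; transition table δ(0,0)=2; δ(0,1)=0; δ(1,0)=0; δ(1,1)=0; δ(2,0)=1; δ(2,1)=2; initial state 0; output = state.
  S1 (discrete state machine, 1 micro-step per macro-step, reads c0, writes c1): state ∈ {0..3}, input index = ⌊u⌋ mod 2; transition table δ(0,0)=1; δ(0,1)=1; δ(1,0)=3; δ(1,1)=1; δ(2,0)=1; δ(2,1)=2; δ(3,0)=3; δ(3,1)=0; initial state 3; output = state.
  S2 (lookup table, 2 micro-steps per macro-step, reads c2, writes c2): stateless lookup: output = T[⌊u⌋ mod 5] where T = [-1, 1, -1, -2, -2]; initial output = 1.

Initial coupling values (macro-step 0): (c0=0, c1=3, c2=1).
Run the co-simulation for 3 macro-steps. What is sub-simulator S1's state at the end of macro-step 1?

S1 state at macro-step 1 = 3

macro 1: S0 reads c0=0 → after 1×micro: 2; S1 reads c0=2 → after 1×micro: 3; S2 reads c2=1 → after 2×micro: 1 ⇒ (c0=2, c1=3, c2=1)
macro 2: S0 reads c0=2 → after 1×micro: 1; S1 reads c0=1 → after 1×micro: 0; S2 reads c2=1 → after 2×micro: 1 ⇒ (c0=1, c1=0, c2=1)
macro 3: S0 reads c0=1 → after 1×micro: 0; S1 reads c0=0 → after 1×micro: 1; S2 reads c2=1 → after 2×micro: 1 ⇒ (c0=0, c1=1, c2=1)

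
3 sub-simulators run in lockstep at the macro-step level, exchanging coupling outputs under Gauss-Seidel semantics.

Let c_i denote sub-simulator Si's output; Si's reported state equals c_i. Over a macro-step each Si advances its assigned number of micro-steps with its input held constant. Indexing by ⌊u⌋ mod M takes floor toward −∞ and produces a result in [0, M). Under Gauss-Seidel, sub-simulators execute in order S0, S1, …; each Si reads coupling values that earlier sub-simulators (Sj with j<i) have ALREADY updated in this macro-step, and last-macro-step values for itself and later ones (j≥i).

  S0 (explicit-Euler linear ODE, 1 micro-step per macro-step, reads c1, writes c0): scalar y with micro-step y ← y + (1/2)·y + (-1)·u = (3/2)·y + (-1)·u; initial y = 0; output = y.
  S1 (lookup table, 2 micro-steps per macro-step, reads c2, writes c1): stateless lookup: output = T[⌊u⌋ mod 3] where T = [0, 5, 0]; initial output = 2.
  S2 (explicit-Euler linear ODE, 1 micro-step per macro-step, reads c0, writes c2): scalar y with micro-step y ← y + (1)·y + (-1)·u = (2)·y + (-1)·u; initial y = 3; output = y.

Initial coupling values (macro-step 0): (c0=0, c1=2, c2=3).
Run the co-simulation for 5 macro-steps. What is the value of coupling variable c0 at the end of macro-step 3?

macro 1: S0 reads c1=2 → after 1×micro: -2; S1 reads c2=3 → after 2×micro: 0; S2 reads c0=-2 → after 1×micro: 8 ⇒ (c0=-2, c1=0, c2=8)
macro 2: S0 reads c1=0 → after 1×micro: -3; S1 reads c2=8 → after 2×micro: 0; S2 reads c0=-3 → after 1×micro: 19 ⇒ (c0=-3, c1=0, c2=19)
macro 3: S0 reads c1=0 → after 1×micro: -9/2; S1 reads c2=19 → after 2×micro: 5; S2 reads c0=-9/2 → after 1×micro: 85/2 ⇒ (c0=-9/2, c1=5, c2=85/2)
macro 4: S0 reads c1=5 → after 1×micro: -47/4; S1 reads c2=85/2 → after 2×micro: 0; S2 reads c0=-47/4 → after 1×micro: 387/4 ⇒ (c0=-47/4, c1=0, c2=387/4)
macro 5: S0 reads c1=0 → after 1×micro: -141/8; S1 reads c2=387/4 → after 2×micro: 0; S2 reads c0=-141/8 → after 1×micro: 1689/8 ⇒ (c0=-141/8, c1=0, c2=1689/8)

c0 at macro-step 3 = -9/2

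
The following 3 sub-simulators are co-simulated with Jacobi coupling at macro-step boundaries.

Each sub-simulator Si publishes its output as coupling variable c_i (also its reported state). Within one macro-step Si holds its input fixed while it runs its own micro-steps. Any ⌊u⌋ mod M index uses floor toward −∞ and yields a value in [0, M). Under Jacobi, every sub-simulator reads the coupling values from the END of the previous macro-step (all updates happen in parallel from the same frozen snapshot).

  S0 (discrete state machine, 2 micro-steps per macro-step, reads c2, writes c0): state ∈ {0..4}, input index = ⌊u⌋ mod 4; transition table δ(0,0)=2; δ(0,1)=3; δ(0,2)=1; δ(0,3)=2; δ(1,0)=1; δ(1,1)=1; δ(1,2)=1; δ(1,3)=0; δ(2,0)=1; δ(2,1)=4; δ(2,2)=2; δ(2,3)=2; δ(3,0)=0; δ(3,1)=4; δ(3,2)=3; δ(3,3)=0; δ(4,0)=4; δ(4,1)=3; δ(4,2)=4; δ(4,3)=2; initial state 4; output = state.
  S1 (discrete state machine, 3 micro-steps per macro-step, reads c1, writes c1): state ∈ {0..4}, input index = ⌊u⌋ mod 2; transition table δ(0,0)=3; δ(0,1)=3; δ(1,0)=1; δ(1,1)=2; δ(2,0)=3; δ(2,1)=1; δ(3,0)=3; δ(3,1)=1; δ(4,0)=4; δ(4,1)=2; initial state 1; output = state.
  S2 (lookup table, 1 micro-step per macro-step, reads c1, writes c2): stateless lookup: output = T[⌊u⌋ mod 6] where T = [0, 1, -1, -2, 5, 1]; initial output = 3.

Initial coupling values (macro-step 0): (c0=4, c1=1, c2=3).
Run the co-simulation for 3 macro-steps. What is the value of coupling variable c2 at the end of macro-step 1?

c2 at macro-step 1 = 1

macro 1: S0 reads c2=3 → after 2×micro: 2; S1 reads c1=1 → after 3×micro: 2; S2 reads c1=1 → after 1×micro: 1 ⇒ (c0=2, c1=2, c2=1)
macro 2: S0 reads c2=1 → after 2×micro: 3; S1 reads c1=2 → after 3×micro: 3; S2 reads c1=2 → after 1×micro: -1 ⇒ (c0=3, c1=3, c2=-1)
macro 3: S0 reads c2=-1 → after 2×micro: 2; S1 reads c1=3 → after 3×micro: 1; S2 reads c1=3 → after 1×micro: -2 ⇒ (c0=2, c1=1, c2=-2)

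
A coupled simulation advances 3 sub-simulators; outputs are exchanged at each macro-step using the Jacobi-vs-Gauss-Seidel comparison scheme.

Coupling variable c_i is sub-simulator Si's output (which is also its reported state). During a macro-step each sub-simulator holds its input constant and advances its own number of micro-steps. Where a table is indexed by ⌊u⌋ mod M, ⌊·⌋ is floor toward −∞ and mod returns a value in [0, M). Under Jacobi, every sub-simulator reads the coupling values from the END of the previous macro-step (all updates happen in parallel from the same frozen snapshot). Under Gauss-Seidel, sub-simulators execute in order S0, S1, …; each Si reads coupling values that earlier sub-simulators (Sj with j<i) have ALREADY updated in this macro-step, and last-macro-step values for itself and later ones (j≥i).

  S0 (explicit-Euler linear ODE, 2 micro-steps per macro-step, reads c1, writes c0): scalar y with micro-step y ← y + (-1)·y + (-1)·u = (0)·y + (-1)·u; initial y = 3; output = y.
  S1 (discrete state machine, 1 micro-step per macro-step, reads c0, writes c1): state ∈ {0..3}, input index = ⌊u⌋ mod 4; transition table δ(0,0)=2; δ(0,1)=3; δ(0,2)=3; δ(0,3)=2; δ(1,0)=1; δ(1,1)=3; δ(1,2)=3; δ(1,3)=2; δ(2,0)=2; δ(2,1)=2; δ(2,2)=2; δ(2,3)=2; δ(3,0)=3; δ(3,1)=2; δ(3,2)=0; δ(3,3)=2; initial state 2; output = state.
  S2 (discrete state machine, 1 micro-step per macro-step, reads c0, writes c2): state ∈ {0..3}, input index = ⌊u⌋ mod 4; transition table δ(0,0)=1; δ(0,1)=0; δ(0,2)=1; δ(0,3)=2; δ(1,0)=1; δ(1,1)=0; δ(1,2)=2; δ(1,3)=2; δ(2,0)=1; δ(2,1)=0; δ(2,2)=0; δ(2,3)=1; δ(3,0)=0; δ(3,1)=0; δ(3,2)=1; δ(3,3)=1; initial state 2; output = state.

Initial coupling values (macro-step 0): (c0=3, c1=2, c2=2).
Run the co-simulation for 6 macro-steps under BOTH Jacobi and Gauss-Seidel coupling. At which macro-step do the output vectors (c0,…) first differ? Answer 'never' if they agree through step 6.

[Jacobi] macro 1: S0 reads c1=2 → after 2×micro: -2; S1 reads c0=3 → after 1×micro: 2; S2 reads c0=3 → after 1×micro: 1 ⇒ (c0=-2, c1=2, c2=1)
[Jacobi] macro 2: S0 reads c1=2 → after 2×micro: -2; S1 reads c0=-2 → after 1×micro: 2; S2 reads c0=-2 → after 1×micro: 2 ⇒ (c0=-2, c1=2, c2=2)
[Jacobi] macro 3: S0 reads c1=2 → after 2×micro: -2; S1 reads c0=-2 → after 1×micro: 2; S2 reads c0=-2 → after 1×micro: 0 ⇒ (c0=-2, c1=2, c2=0)
[Jacobi] macro 4: S0 reads c1=2 → after 2×micro: -2; S1 reads c0=-2 → after 1×micro: 2; S2 reads c0=-2 → after 1×micro: 1 ⇒ (c0=-2, c1=2, c2=1)
[Jacobi] macro 5: S0 reads c1=2 → after 2×micro: -2; S1 reads c0=-2 → after 1×micro: 2; S2 reads c0=-2 → after 1×micro: 2 ⇒ (c0=-2, c1=2, c2=2)
[Jacobi] macro 6: S0 reads c1=2 → after 2×micro: -2; S1 reads c0=-2 → after 1×micro: 2; S2 reads c0=-2 → after 1×micro: 0 ⇒ (c0=-2, c1=2, c2=0)
[Gauss-Seidel] macro 1: S0 reads c1=2 → after 2×micro: -2; S1 reads c0=-2 → after 1×micro: 2; S2 reads c0=-2 → after 1×micro: 0 ⇒ (c0=-2, c1=2, c2=0)
[Gauss-Seidel] macro 2: S0 reads c1=2 → after 2×micro: -2; S1 reads c0=-2 → after 1×micro: 2; S2 reads c0=-2 → after 1×micro: 1 ⇒ (c0=-2, c1=2, c2=1)
[Gauss-Seidel] macro 3: S0 reads c1=2 → after 2×micro: -2; S1 reads c0=-2 → after 1×micro: 2; S2 reads c0=-2 → after 1×micro: 2 ⇒ (c0=-2, c1=2, c2=2)
[Gauss-Seidel] macro 4: S0 reads c1=2 → after 2×micro: -2; S1 reads c0=-2 → after 1×micro: 2; S2 reads c0=-2 → after 1×micro: 0 ⇒ (c0=-2, c1=2, c2=0)
[Gauss-Seidel] macro 5: S0 reads c1=2 → after 2×micro: -2; S1 reads c0=-2 → after 1×micro: 2; S2 reads c0=-2 → after 1×micro: 1 ⇒ (c0=-2, c1=2, c2=1)
[Gauss-Seidel] macro 6: S0 reads c1=2 → after 2×micro: -2; S1 reads c0=-2 → after 1×micro: 2; S2 reads c0=-2 → after 1×micro: 2 ⇒ (c0=-2, c1=2, c2=2)

first divergence at macro-step: 1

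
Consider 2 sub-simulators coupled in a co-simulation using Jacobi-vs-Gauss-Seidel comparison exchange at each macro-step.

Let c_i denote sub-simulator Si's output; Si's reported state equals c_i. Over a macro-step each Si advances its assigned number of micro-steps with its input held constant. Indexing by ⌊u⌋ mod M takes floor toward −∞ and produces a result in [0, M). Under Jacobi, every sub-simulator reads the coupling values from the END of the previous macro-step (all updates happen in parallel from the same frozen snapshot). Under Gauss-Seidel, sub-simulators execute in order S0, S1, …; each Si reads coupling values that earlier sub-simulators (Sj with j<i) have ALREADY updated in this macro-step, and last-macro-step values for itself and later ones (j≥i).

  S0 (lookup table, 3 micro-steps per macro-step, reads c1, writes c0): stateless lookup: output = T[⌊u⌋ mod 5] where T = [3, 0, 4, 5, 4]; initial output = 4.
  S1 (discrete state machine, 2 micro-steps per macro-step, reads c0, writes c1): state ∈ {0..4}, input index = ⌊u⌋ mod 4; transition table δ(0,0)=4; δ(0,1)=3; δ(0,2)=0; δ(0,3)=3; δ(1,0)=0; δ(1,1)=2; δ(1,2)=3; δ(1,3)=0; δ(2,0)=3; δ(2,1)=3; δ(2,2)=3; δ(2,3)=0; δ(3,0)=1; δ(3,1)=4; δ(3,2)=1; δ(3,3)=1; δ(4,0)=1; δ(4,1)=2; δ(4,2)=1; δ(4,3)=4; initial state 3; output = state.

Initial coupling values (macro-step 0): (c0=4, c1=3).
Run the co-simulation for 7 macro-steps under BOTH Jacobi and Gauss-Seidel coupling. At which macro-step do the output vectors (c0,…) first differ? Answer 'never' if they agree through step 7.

[Jacobi] macro 1: S0 reads c1=3 → after 3×micro: 5; S1 reads c0=4 → after 2×micro: 0 ⇒ (c0=5, c1=0)
[Jacobi] macro 2: S0 reads c1=0 → after 3×micro: 3; S1 reads c0=5 → after 2×micro: 4 ⇒ (c0=3, c1=4)
[Jacobi] macro 3: S0 reads c1=4 → after 3×micro: 4; S1 reads c0=3 → after 2×micro: 4 ⇒ (c0=4, c1=4)
[Jacobi] macro 4: S0 reads c1=4 → after 3×micro: 4; S1 reads c0=4 → after 2×micro: 0 ⇒ (c0=4, c1=0)
[Jacobi] macro 5: S0 reads c1=0 → after 3×micro: 3; S1 reads c0=4 → after 2×micro: 1 ⇒ (c0=3, c1=1)
[Jacobi] macro 6: S0 reads c1=1 → after 3×micro: 0; S1 reads c0=3 → after 2×micro: 3 ⇒ (c0=0, c1=3)
[Jacobi] macro 7: S0 reads c1=3 → after 3×micro: 5; S1 reads c0=0 → after 2×micro: 0 ⇒ (c0=5, c1=0)
[Gauss-Seidel] macro 1: S0 reads c1=3 → after 3×micro: 5; S1 reads c0=5 → after 2×micro: 2 ⇒ (c0=5, c1=2)
[Gauss-Seidel] macro 2: S0 reads c1=2 → after 3×micro: 4; S1 reads c0=4 → after 2×micro: 1 ⇒ (c0=4, c1=1)
[Gauss-Seidel] macro 3: S0 reads c1=1 → after 3×micro: 0; S1 reads c0=0 → after 2×micro: 4 ⇒ (c0=0, c1=4)
[Gauss-Seidel] macro 4: S0 reads c1=4 → after 3×micro: 4; S1 reads c0=4 → after 2×micro: 0 ⇒ (c0=4, c1=0)
[Gauss-Seidel] macro 5: S0 reads c1=0 → after 3×micro: 3; S1 reads c0=3 → after 2×micro: 1 ⇒ (c0=3, c1=1)
[Gauss-Seidel] macro 6: S0 reads c1=1 → after 3×micro: 0; S1 reads c0=0 → after 2×micro: 4 ⇒ (c0=0, c1=4)
[Gauss-Seidel] macro 7: S0 reads c1=4 → after 3×micro: 4; S1 reads c0=4 → after 2×micro: 0 ⇒ (c0=4, c1=0)

first divergence at macro-step: 1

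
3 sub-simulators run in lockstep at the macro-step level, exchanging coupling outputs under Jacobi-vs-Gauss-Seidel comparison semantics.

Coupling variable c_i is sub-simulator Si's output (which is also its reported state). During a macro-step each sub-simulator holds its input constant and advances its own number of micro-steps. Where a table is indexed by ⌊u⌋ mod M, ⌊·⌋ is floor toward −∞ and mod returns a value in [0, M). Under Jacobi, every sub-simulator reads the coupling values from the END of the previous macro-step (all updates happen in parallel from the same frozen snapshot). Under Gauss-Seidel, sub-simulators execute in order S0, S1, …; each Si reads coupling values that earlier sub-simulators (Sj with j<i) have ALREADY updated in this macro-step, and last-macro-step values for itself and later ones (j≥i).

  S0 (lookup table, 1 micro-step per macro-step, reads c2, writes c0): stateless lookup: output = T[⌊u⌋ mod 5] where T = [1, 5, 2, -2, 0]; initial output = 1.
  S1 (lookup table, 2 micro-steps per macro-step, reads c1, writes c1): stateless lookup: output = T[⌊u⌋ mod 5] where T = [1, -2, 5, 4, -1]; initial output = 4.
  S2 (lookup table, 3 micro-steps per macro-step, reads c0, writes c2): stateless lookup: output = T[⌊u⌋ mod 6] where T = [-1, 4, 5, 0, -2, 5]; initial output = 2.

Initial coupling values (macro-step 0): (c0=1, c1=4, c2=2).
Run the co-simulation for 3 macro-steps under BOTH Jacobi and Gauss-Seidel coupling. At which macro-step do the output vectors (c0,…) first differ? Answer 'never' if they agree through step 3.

[Jacobi] macro 1: S0 reads c2=2 → after 1×micro: 2; S1 reads c1=4 → after 2×micro: -1; S2 reads c0=1 → after 3×micro: 4 ⇒ (c0=2, c1=-1, c2=4)
[Jacobi] macro 2: S0 reads c2=4 → after 1×micro: 0; S1 reads c1=-1 → after 2×micro: -1; S2 reads c0=2 → after 3×micro: 5 ⇒ (c0=0, c1=-1, c2=5)
[Jacobi] macro 3: S0 reads c2=5 → after 1×micro: 1; S1 reads c1=-1 → after 2×micro: -1; S2 reads c0=0 → after 3×micro: -1 ⇒ (c0=1, c1=-1, c2=-1)
[Gauss-Seidel] macro 1: S0 reads c2=2 → after 1×micro: 2; S1 reads c1=4 → after 2×micro: -1; S2 reads c0=2 → after 3×micro: 5 ⇒ (c0=2, c1=-1, c2=5)
[Gauss-Seidel] macro 2: S0 reads c2=5 → after 1×micro: 1; S1 reads c1=-1 → after 2×micro: -1; S2 reads c0=1 → after 3×micro: 4 ⇒ (c0=1, c1=-1, c2=4)
[Gauss-Seidel] macro 3: S0 reads c2=4 → after 1×micro: 0; S1 reads c1=-1 → after 2×micro: -1; S2 reads c0=0 → after 3×micro: -1 ⇒ (c0=0, c1=-1, c2=-1)

first divergence at macro-step: 1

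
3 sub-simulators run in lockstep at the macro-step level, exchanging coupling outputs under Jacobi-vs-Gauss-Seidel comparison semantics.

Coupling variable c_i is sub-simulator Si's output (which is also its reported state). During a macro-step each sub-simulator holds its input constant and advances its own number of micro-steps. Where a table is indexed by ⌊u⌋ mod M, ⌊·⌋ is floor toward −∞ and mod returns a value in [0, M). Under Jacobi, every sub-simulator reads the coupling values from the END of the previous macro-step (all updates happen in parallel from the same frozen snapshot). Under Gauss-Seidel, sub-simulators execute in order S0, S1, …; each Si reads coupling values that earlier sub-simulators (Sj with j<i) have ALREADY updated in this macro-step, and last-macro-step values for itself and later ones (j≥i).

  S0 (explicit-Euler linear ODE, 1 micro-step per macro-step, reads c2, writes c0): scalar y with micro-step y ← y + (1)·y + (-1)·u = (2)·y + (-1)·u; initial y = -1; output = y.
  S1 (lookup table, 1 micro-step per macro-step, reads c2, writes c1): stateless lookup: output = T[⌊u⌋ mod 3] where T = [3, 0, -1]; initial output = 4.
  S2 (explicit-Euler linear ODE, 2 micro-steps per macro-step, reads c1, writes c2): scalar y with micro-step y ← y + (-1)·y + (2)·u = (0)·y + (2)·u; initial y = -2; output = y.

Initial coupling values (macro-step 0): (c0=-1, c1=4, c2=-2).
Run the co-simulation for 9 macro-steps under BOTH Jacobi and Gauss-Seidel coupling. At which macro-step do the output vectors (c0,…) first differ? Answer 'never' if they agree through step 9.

first divergence at macro-step: 1

[Jacobi] macro 1: S0 reads c2=-2 → after 1×micro: 0; S1 reads c2=-2 → after 1×micro: 0; S2 reads c1=4 → after 2×micro: 8 ⇒ (c0=0, c1=0, c2=8)
[Jacobi] macro 2: S0 reads c2=8 → after 1×micro: -8; S1 reads c2=8 → after 1×micro: -1; S2 reads c1=0 → after 2×micro: 0 ⇒ (c0=-8, c1=-1, c2=0)
[Jacobi] macro 3: S0 reads c2=0 → after 1×micro: -16; S1 reads c2=0 → after 1×micro: 3; S2 reads c1=-1 → after 2×micro: -2 ⇒ (c0=-16, c1=3, c2=-2)
[Jacobi] macro 4: S0 reads c2=-2 → after 1×micro: -30; S1 reads c2=-2 → after 1×micro: 0; S2 reads c1=3 → after 2×micro: 6 ⇒ (c0=-30, c1=0, c2=6)
[Jacobi] macro 5: S0 reads c2=6 → after 1×micro: -66; S1 reads c2=6 → after 1×micro: 3; S2 reads c1=0 → after 2×micro: 0 ⇒ (c0=-66, c1=3, c2=0)
[Jacobi] macro 6: S0 reads c2=0 → after 1×micro: -132; S1 reads c2=0 → after 1×micro: 3; S2 reads c1=3 → after 2×micro: 6 ⇒ (c0=-132, c1=3, c2=6)
[Jacobi] macro 7: S0 reads c2=6 → after 1×micro: -270; S1 reads c2=6 → after 1×micro: 3; S2 reads c1=3 → after 2×micro: 6 ⇒ (c0=-270, c1=3, c2=6)
[Jacobi] macro 8: S0 reads c2=6 → after 1×micro: -546; S1 reads c2=6 → after 1×micro: 3; S2 reads c1=3 → after 2×micro: 6 ⇒ (c0=-546, c1=3, c2=6)
[Jacobi] macro 9: S0 reads c2=6 → after 1×micro: -1098; S1 reads c2=6 → after 1×micro: 3; S2 reads c1=3 → after 2×micro: 6 ⇒ (c0=-1098, c1=3, c2=6)
[Gauss-Seidel] macro 1: S0 reads c2=-2 → after 1×micro: 0; S1 reads c2=-2 → after 1×micro: 0; S2 reads c1=0 → after 2×micro: 0 ⇒ (c0=0, c1=0, c2=0)
[Gauss-Seidel] macro 2: S0 reads c2=0 → after 1×micro: 0; S1 reads c2=0 → after 1×micro: 3; S2 reads c1=3 → after 2×micro: 6 ⇒ (c0=0, c1=3, c2=6)
[Gauss-Seidel] macro 3: S0 reads c2=6 → after 1×micro: -6; S1 reads c2=6 → after 1×micro: 3; S2 reads c1=3 → after 2×micro: 6 ⇒ (c0=-6, c1=3, c2=6)
[Gauss-Seidel] macro 4: S0 reads c2=6 → after 1×micro: -18; S1 reads c2=6 → after 1×micro: 3; S2 reads c1=3 → after 2×micro: 6 ⇒ (c0=-18, c1=3, c2=6)
[Gauss-Seidel] macro 5: S0 reads c2=6 → after 1×micro: -42; S1 reads c2=6 → after 1×micro: 3; S2 reads c1=3 → after 2×micro: 6 ⇒ (c0=-42, c1=3, c2=6)
[Gauss-Seidel] macro 6: S0 reads c2=6 → after 1×micro: -90; S1 reads c2=6 → after 1×micro: 3; S2 reads c1=3 → after 2×micro: 6 ⇒ (c0=-90, c1=3, c2=6)
[Gauss-Seidel] macro 7: S0 reads c2=6 → after 1×micro: -186; S1 reads c2=6 → after 1×micro: 3; S2 reads c1=3 → after 2×micro: 6 ⇒ (c0=-186, c1=3, c2=6)
[Gauss-Seidel] macro 8: S0 reads c2=6 → after 1×micro: -378; S1 reads c2=6 → after 1×micro: 3; S2 reads c1=3 → after 2×micro: 6 ⇒ (c0=-378, c1=3, c2=6)
[Gauss-Seidel] macro 9: S0 reads c2=6 → after 1×micro: -762; S1 reads c2=6 → after 1×micro: 3; S2 reads c1=3 → after 2×micro: 6 ⇒ (c0=-762, c1=3, c2=6)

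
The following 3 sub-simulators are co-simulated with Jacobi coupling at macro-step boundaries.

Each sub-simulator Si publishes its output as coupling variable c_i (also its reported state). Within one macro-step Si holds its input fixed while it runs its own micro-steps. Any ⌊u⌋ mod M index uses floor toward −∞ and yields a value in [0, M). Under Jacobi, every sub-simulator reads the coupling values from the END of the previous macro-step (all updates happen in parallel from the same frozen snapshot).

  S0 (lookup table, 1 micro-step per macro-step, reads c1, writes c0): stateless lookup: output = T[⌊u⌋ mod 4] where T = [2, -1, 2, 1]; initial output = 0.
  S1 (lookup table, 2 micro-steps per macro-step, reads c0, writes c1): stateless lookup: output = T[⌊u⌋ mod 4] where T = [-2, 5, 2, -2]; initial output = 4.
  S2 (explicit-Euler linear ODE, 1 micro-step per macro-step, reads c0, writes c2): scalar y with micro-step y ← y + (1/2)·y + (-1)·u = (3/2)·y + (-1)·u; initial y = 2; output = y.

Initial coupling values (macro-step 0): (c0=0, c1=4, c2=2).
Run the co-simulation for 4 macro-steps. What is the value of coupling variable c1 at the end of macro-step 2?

macro 1: S0 reads c1=4 → after 1×micro: 2; S1 reads c0=0 → after 2×micro: -2; S2 reads c0=0 → after 1×micro: 3 ⇒ (c0=2, c1=-2, c2=3)
macro 2: S0 reads c1=-2 → after 1×micro: 2; S1 reads c0=2 → after 2×micro: 2; S2 reads c0=2 → after 1×micro: 5/2 ⇒ (c0=2, c1=2, c2=5/2)
macro 3: S0 reads c1=2 → after 1×micro: 2; S1 reads c0=2 → after 2×micro: 2; S2 reads c0=2 → after 1×micro: 7/4 ⇒ (c0=2, c1=2, c2=7/4)
macro 4: S0 reads c1=2 → after 1×micro: 2; S1 reads c0=2 → after 2×micro: 2; S2 reads c0=2 → after 1×micro: 5/8 ⇒ (c0=2, c1=2, c2=5/8)

c1 at macro-step 2 = 2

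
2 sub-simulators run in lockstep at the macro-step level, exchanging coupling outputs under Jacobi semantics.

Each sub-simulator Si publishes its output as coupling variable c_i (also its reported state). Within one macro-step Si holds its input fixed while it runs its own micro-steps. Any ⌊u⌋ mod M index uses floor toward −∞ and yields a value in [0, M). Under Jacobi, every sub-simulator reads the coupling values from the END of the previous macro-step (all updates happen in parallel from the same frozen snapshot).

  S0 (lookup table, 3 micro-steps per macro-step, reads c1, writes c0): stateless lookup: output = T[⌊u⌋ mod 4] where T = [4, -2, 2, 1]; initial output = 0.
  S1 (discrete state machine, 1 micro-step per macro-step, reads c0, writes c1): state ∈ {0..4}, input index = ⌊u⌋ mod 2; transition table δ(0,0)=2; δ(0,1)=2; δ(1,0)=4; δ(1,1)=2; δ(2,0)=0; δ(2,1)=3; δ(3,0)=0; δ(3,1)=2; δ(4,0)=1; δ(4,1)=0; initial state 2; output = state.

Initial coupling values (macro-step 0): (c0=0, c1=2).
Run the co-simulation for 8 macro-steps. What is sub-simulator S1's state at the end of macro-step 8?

macro 1: S0 reads c1=2 → after 3×micro: 2; S1 reads c0=0 → after 1×micro: 0 ⇒ (c0=2, c1=0)
macro 2: S0 reads c1=0 → after 3×micro: 4; S1 reads c0=2 → after 1×micro: 2 ⇒ (c0=4, c1=2)
macro 3: S0 reads c1=2 → after 3×micro: 2; S1 reads c0=4 → after 1×micro: 0 ⇒ (c0=2, c1=0)
macro 4: S0 reads c1=0 → after 3×micro: 4; S1 reads c0=2 → after 1×micro: 2 ⇒ (c0=4, c1=2)
macro 5: S0 reads c1=2 → after 3×micro: 2; S1 reads c0=4 → after 1×micro: 0 ⇒ (c0=2, c1=0)
macro 6: S0 reads c1=0 → after 3×micro: 4; S1 reads c0=2 → after 1×micro: 2 ⇒ (c0=4, c1=2)
macro 7: S0 reads c1=2 → after 3×micro: 2; S1 reads c0=4 → after 1×micro: 0 ⇒ (c0=2, c1=0)
macro 8: S0 reads c1=0 → after 3×micro: 4; S1 reads c0=2 → after 1×micro: 2 ⇒ (c0=4, c1=2)

S1 state at macro-step 8 = 2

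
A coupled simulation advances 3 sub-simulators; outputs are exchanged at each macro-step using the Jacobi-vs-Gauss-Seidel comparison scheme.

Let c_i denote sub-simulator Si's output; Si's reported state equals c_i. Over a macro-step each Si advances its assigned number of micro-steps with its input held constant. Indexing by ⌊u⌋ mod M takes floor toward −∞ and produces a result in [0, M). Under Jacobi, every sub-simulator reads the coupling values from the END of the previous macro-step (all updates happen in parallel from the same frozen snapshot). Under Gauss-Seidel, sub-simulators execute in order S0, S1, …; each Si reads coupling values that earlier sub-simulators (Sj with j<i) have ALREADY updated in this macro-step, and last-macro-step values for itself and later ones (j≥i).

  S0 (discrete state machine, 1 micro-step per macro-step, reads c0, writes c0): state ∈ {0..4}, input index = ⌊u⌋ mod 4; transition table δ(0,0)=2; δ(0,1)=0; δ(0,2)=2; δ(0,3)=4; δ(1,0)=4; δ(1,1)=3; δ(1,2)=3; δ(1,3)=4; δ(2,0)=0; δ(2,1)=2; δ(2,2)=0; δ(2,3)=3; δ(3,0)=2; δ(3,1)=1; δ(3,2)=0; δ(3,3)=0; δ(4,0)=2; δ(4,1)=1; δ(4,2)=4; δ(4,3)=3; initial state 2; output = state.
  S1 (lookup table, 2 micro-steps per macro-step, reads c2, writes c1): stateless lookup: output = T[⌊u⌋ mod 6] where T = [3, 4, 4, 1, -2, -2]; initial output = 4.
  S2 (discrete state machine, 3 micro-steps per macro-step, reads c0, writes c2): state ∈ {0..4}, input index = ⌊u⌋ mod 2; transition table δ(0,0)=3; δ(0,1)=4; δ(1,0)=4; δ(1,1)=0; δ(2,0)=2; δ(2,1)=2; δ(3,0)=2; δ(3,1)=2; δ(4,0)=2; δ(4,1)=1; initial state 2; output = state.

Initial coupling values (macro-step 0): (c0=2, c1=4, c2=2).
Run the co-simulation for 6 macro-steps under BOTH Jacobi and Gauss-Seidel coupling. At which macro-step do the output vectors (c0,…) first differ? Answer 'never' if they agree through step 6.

first divergence at macro-step: never

[Jacobi] macro 1: S0 reads c0=2 → after 1×micro: 0; S1 reads c2=2 → after 2×micro: 4; S2 reads c0=2 → after 3×micro: 2 ⇒ (c0=0, c1=4, c2=2)
[Jacobi] macro 2: S0 reads c0=0 → after 1×micro: 2; S1 reads c2=2 → after 2×micro: 4; S2 reads c0=0 → after 3×micro: 2 ⇒ (c0=2, c1=4, c2=2)
[Jacobi] macro 3: S0 reads c0=2 → after 1×micro: 0; S1 reads c2=2 → after 2×micro: 4; S2 reads c0=2 → after 3×micro: 2 ⇒ (c0=0, c1=4, c2=2)
[Jacobi] macro 4: S0 reads c0=0 → after 1×micro: 2; S1 reads c2=2 → after 2×micro: 4; S2 reads c0=0 → after 3×micro: 2 ⇒ (c0=2, c1=4, c2=2)
[Jacobi] macro 5: S0 reads c0=2 → after 1×micro: 0; S1 reads c2=2 → after 2×micro: 4; S2 reads c0=2 → after 3×micro: 2 ⇒ (c0=0, c1=4, c2=2)
[Jacobi] macro 6: S0 reads c0=0 → after 1×micro: 2; S1 reads c2=2 → after 2×micro: 4; S2 reads c0=0 → after 3×micro: 2 ⇒ (c0=2, c1=4, c2=2)
[Gauss-Seidel] macro 1: S0 reads c0=2 → after 1×micro: 0; S1 reads c2=2 → after 2×micro: 4; S2 reads c0=0 → after 3×micro: 2 ⇒ (c0=0, c1=4, c2=2)
[Gauss-Seidel] macro 2: S0 reads c0=0 → after 1×micro: 2; S1 reads c2=2 → after 2×micro: 4; S2 reads c0=2 → after 3×micro: 2 ⇒ (c0=2, c1=4, c2=2)
[Gauss-Seidel] macro 3: S0 reads c0=2 → after 1×micro: 0; S1 reads c2=2 → after 2×micro: 4; S2 reads c0=0 → after 3×micro: 2 ⇒ (c0=0, c1=4, c2=2)
[Gauss-Seidel] macro 4: S0 reads c0=0 → after 1×micro: 2; S1 reads c2=2 → after 2×micro: 4; S2 reads c0=2 → after 3×micro: 2 ⇒ (c0=2, c1=4, c2=2)
[Gauss-Seidel] macro 5: S0 reads c0=2 → after 1×micro: 0; S1 reads c2=2 → after 2×micro: 4; S2 reads c0=0 → after 3×micro: 2 ⇒ (c0=0, c1=4, c2=2)
[Gauss-Seidel] macro 6: S0 reads c0=0 → after 1×micro: 2; S1 reads c2=2 → after 2×micro: 4; S2 reads c0=2 → after 3×micro: 2 ⇒ (c0=2, c1=4, c2=2)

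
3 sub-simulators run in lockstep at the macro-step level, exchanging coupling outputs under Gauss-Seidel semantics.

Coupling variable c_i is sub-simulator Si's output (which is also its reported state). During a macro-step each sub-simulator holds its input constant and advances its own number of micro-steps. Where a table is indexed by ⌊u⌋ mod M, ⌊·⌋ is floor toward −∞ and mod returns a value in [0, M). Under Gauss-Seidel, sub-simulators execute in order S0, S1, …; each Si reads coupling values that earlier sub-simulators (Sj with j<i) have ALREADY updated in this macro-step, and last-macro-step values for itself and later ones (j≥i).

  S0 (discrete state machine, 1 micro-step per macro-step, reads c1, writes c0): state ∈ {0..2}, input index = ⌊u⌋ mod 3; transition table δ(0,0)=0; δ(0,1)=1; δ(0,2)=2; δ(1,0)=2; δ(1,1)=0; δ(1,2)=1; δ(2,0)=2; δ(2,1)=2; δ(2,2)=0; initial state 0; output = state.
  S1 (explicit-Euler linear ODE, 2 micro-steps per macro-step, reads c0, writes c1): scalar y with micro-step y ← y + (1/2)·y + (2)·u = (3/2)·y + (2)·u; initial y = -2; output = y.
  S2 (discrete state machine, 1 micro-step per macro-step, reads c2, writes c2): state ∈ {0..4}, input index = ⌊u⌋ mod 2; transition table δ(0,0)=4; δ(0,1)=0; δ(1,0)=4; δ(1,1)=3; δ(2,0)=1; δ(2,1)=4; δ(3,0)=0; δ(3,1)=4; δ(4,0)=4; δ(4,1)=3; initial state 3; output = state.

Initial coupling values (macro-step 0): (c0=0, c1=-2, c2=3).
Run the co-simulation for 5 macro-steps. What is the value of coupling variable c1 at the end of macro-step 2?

c1 at macro-step 2 = 89/8

macro 1: S0 reads c1=-2 → after 1×micro: 1; S1 reads c0=1 → after 2×micro: 1/2; S2 reads c2=3 → after 1×micro: 4 ⇒ (c0=1, c1=1/2, c2=4)
macro 2: S0 reads c1=1/2 → after 1×micro: 2; S1 reads c0=2 → after 2×micro: 89/8; S2 reads c2=4 → after 1×micro: 4 ⇒ (c0=2, c1=89/8, c2=4)
macro 3: S0 reads c1=89/8 → after 1×micro: 0; S1 reads c0=0 → after 2×micro: 801/32; S2 reads c2=4 → after 1×micro: 4 ⇒ (c0=0, c1=801/32, c2=4)
macro 4: S0 reads c1=801/32 → after 1×micro: 1; S1 reads c0=1 → after 2×micro: 7849/128; S2 reads c2=4 → after 1×micro: 4 ⇒ (c0=1, c1=7849/128, c2=4)
macro 5: S0 reads c1=7849/128 → after 1×micro: 0; S1 reads c0=0 → after 2×micro: 70641/512; S2 reads c2=4 → after 1×micro: 4 ⇒ (c0=0, c1=70641/512, c2=4)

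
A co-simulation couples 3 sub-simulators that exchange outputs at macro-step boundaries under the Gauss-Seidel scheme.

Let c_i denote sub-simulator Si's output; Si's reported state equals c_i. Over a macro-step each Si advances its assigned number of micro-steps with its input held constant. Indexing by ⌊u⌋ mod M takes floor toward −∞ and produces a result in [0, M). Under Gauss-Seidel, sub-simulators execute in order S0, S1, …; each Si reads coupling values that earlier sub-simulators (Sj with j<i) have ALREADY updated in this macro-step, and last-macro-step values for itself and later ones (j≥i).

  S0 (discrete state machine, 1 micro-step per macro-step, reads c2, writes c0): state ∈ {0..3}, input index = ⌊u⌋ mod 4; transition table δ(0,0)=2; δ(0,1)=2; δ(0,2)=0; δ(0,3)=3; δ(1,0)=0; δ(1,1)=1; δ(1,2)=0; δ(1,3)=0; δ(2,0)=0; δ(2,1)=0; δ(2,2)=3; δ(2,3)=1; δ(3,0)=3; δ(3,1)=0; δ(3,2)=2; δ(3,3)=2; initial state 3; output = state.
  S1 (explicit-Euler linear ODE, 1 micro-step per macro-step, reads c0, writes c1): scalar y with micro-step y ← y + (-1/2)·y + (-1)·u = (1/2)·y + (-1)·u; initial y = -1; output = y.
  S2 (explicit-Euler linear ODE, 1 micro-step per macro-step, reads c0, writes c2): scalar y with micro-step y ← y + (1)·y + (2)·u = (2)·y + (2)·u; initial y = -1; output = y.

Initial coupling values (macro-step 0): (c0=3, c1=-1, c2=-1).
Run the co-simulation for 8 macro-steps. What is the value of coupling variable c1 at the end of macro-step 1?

macro 1: S0 reads c2=-1 → after 1×micro: 2; S1 reads c0=2 → after 1×micro: -5/2; S2 reads c0=2 → after 1×micro: 2 ⇒ (c0=2, c1=-5/2, c2=2)
macro 2: S0 reads c2=2 → after 1×micro: 3; S1 reads c0=3 → after 1×micro: -17/4; S2 reads c0=3 → after 1×micro: 10 ⇒ (c0=3, c1=-17/4, c2=10)
macro 3: S0 reads c2=10 → after 1×micro: 2; S1 reads c0=2 → after 1×micro: -33/8; S2 reads c0=2 → after 1×micro: 24 ⇒ (c0=2, c1=-33/8, c2=24)
macro 4: S0 reads c2=24 → after 1×micro: 0; S1 reads c0=0 → after 1×micro: -33/16; S2 reads c0=0 → after 1×micro: 48 ⇒ (c0=0, c1=-33/16, c2=48)
macro 5: S0 reads c2=48 → after 1×micro: 2; S1 reads c0=2 → after 1×micro: -97/32; S2 reads c0=2 → after 1×micro: 100 ⇒ (c0=2, c1=-97/32, c2=100)
macro 6: S0 reads c2=100 → after 1×micro: 0; S1 reads c0=0 → after 1×micro: -97/64; S2 reads c0=0 → after 1×micro: 200 ⇒ (c0=0, c1=-97/64, c2=200)
macro 7: S0 reads c2=200 → after 1×micro: 2; S1 reads c0=2 → after 1×micro: -353/128; S2 reads c0=2 → after 1×micro: 404 ⇒ (c0=2, c1=-353/128, c2=404)
macro 8: S0 reads c2=404 → after 1×micro: 0; S1 reads c0=0 → after 1×micro: -353/256; S2 reads c0=0 → after 1×micro: 808 ⇒ (c0=0, c1=-353/256, c2=808)

c1 at macro-step 1 = -5/2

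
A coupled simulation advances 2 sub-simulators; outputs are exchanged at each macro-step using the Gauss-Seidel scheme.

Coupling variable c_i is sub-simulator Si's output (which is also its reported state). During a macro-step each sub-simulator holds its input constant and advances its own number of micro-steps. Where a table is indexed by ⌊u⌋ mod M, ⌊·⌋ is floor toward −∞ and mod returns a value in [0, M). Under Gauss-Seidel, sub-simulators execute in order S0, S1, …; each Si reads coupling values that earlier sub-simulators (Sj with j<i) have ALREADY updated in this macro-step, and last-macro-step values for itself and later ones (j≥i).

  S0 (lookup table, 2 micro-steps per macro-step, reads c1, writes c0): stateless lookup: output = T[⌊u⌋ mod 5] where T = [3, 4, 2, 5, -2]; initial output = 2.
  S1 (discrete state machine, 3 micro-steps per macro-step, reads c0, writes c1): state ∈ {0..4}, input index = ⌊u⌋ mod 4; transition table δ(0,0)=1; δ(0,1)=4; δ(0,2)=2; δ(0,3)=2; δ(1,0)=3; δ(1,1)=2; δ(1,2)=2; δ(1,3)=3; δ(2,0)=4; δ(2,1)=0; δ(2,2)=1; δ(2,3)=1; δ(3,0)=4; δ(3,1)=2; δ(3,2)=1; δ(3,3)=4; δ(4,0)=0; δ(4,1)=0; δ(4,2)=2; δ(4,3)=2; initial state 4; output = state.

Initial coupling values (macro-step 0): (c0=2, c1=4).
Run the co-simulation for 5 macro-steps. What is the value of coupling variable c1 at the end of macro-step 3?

c1 at macro-step 3 = 0

macro 1: S0 reads c1=4 → after 2×micro: -2; S1 reads c0=-2 → after 3×micro: 2 ⇒ (c0=-2, c1=2)
macro 2: S0 reads c1=2 → after 2×micro: 2; S1 reads c0=2 → after 3×micro: 1 ⇒ (c0=2, c1=1)
macro 3: S0 reads c1=1 → after 2×micro: 4; S1 reads c0=4 → after 3×micro: 0 ⇒ (c0=4, c1=0)
macro 4: S0 reads c1=0 → after 2×micro: 3; S1 reads c0=3 → after 3×micro: 3 ⇒ (c0=3, c1=3)
macro 5: S0 reads c1=3 → after 2×micro: 5; S1 reads c0=5 → after 3×micro: 4 ⇒ (c0=5, c1=4)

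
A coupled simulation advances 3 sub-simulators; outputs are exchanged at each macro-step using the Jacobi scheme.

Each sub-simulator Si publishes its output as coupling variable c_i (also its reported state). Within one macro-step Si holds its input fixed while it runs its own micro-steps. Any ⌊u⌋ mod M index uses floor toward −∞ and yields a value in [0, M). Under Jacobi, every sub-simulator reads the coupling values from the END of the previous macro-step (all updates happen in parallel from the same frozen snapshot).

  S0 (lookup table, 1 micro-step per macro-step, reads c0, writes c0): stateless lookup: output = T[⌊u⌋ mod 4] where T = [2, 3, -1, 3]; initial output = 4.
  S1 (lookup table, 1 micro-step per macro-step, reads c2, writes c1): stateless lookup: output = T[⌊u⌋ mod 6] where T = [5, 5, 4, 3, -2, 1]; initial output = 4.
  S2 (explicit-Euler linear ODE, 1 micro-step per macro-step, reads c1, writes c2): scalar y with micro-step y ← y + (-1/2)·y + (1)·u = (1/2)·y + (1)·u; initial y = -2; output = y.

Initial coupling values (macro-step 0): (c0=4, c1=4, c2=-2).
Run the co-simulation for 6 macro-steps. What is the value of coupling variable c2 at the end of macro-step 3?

macro 1: S0 reads c0=4 → after 1×micro: 2; S1 reads c2=-2 → after 1×micro: -2; S2 reads c1=4 → after 1×micro: 3 ⇒ (c0=2, c1=-2, c2=3)
macro 2: S0 reads c0=2 → after 1×micro: -1; S1 reads c2=3 → after 1×micro: 3; S2 reads c1=-2 → after 1×micro: -1/2 ⇒ (c0=-1, c1=3, c2=-1/2)
macro 3: S0 reads c0=-1 → after 1×micro: 3; S1 reads c2=-1/2 → after 1×micro: 1; S2 reads c1=3 → after 1×micro: 11/4 ⇒ (c0=3, c1=1, c2=11/4)
macro 4: S0 reads c0=3 → after 1×micro: 3; S1 reads c2=11/4 → after 1×micro: 4; S2 reads c1=1 → after 1×micro: 19/8 ⇒ (c0=3, c1=4, c2=19/8)
macro 5: S0 reads c0=3 → after 1×micro: 3; S1 reads c2=19/8 → after 1×micro: 4; S2 reads c1=4 → after 1×micro: 83/16 ⇒ (c0=3, c1=4, c2=83/16)
macro 6: S0 reads c0=3 → after 1×micro: 3; S1 reads c2=83/16 → after 1×micro: 1; S2 reads c1=4 → after 1×micro: 211/32 ⇒ (c0=3, c1=1, c2=211/32)

c2 at macro-step 3 = 11/4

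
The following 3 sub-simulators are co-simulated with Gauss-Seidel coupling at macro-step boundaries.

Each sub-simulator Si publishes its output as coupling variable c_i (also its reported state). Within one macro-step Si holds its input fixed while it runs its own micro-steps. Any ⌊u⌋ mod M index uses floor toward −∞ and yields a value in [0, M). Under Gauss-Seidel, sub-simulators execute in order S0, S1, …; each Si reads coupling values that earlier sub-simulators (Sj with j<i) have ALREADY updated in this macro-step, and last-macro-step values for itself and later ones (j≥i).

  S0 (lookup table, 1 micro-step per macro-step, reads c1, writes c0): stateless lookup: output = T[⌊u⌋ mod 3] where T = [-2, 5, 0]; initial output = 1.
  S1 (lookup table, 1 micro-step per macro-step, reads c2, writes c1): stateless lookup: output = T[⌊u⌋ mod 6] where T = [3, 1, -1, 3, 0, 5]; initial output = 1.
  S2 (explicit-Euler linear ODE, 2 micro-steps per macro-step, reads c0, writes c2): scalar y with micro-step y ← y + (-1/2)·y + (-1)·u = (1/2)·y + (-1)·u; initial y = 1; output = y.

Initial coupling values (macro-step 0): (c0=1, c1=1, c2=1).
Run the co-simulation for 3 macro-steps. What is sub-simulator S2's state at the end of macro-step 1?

macro 1: S0 reads c1=1 → after 1×micro: 5; S1 reads c2=1 → after 1×micro: 1; S2 reads c0=5 → after 2×micro: -29/4 ⇒ (c0=5, c1=1, c2=-29/4)
macro 2: S0 reads c1=1 → after 1×micro: 5; S1 reads c2=-29/4 → after 1×micro: 0; S2 reads c0=5 → after 2×micro: -149/16 ⇒ (c0=5, c1=0, c2=-149/16)
macro 3: S0 reads c1=0 → after 1×micro: -2; S1 reads c2=-149/16 → after 1×micro: -1; S2 reads c0=-2 → after 2×micro: 43/64 ⇒ (c0=-2, c1=-1, c2=43/64)

S2 state at macro-step 1 = -29/4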